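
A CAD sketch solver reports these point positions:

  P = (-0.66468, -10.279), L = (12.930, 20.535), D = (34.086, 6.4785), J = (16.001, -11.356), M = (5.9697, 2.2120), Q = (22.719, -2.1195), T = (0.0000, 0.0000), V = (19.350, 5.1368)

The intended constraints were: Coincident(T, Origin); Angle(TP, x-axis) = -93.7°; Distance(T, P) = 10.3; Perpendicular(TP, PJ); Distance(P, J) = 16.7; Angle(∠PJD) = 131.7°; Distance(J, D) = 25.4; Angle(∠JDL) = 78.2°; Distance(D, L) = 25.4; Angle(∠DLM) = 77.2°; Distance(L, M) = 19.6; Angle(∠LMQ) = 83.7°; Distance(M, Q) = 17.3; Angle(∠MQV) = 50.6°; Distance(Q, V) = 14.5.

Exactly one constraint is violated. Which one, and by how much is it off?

Distance(Q, V) = 14.5 — off by 6.50.

T = (0.00, 0.00) ✓; TP at -93.70° ✓; |TP| = 10.30 ✓; ∠(TP, PJ) = 90.00° ✓; |PJ| = 16.70 ✓; ∠PJD = 131.7° ✓; |JD| = 25.40 ✓; ∠JDL = 78.20° ✓; |DL| = 25.40 ✓; ∠DLM = 77.20° ✓; |LM| = 19.60 ✓; ∠LMQ = 83.70° ✓; |MQ| = 17.30 ✓; ∠MQV = 50.60° ✓; |QV| = 8.000 ✗.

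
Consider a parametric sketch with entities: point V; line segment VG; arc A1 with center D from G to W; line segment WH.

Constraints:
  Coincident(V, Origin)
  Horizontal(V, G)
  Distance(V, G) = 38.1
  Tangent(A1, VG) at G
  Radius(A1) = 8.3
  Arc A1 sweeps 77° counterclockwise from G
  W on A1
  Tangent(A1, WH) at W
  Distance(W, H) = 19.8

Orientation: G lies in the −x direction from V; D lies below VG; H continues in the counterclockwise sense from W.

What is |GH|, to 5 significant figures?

28.620

On A1, G sits at bearing 90° from D; a 77° counterclockwise sweep puts W at bearing 167°, so W = D + 8.3·(cos 167°, sin 167°) = (-46.187, -6.4329). The tangent condition forces DW to be normal to WH, so WH runs along (−sin 167°, cos 167°); with |WH| = 19.8, H = (-50.641, -25.725). Then |GH| = |H − G| = 28.620.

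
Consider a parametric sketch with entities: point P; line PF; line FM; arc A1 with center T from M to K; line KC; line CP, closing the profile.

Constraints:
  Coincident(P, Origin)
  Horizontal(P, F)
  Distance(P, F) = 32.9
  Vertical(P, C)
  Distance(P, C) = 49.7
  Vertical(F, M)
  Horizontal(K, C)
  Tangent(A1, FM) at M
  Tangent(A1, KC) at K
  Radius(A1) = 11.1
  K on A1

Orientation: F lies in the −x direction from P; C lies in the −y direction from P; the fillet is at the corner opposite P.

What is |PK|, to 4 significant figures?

54.27

P is at the origin; PF is horizontal with |PF| = 32.9 and F on the −x side, so F = (-32.90, 0.000). P and C share the same x with |PC| = 49.7 and C on the −y side, so C = (0.000, -49.70). The virtual corner opposite P is at (-32.90, -49.70). The tangent condition forces TM to be normal to FM and tangency of A1 to KC means the radius TK is perpendicular to KC, with radius 11.1, so the center T sits 11.1 in from both sides at T = (-21.80, -38.60). That places the tangent points at M = (-32.90, -38.60) on FM and K = (-21.80, -49.70) on KC. Then |PK| = |K − P| = 54.27.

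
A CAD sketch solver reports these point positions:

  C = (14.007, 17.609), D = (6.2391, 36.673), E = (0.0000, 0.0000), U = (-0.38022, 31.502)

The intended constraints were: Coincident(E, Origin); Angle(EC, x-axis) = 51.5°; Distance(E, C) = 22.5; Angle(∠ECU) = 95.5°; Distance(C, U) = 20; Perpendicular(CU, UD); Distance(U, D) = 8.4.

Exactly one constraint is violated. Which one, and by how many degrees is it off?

Perpendicular(CU, UD) — off by 8.00°.

E = (0.00, 0.00) ✓; EC at 51.50° ✓; |EC| = 22.50 ✓; ∠ECU = 95.50° ✓; |CU| = 20.00 ✓; ∠(CU, UD) = 98.00° ✗; |UD| = 8.400 ✓.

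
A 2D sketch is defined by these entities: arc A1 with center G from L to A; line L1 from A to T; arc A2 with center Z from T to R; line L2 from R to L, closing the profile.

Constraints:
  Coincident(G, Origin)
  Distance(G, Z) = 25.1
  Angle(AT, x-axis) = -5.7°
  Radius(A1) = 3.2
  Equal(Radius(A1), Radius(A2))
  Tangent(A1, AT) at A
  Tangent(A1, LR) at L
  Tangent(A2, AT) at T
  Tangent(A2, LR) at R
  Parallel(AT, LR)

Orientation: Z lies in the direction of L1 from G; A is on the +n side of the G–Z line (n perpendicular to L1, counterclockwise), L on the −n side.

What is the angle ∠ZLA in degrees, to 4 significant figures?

82.73°

G is at the origin and Z lies 25.1 along u from G, so Z = 25.1·u = (24.98, -2.493). Tangency of A1 to both parallel lines with radius 3.2 puts A and L at G ± 3.2·n: A = (0.3178, 3.184), L = (-0.3178, -3.184). Then cos ∠ZLA = LZ·LA / (|LZ||LA|), giving 82.73°.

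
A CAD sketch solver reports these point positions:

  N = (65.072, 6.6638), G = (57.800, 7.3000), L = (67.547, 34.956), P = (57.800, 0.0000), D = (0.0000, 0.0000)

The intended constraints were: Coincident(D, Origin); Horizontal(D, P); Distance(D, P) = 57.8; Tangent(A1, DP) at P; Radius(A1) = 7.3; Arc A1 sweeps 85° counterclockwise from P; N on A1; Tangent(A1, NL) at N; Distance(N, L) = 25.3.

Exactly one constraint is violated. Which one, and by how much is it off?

Distance(N, L) = 25.3 — off by 3.10.

D = (0.00, 0.00) ✓; D.y = 0.00, P.y = 0.00 ✓; |DP| = 57.80 ✓; ∠(GP, PD) = 90.00° ✓; |GP| = 7.300 ✓; bearing(G→N) − bearing(G→P) = 85.00° ✓; |GN| = 7.300 ✓; ∠(GN, NL) = 90.00° ✓; |NL| = 28.40 ✗.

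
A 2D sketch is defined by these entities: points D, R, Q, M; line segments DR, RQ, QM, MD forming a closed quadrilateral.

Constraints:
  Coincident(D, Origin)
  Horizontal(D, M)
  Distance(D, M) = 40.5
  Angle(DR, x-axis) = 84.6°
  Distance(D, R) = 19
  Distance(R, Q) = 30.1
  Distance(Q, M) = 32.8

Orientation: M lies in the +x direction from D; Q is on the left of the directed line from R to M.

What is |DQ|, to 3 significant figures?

42.6

D is at the origin; D and M share the same y with |DM| = 40.5 and M in +x, so M = (40.5, 0). DR runs at 84.6° with |DR| = 19.0, so R = (1.79, 18.9). Q is determined by |RQ| = 30.1 and |QM| = 32.8 together: it lies at the intersection of circle(R, 30.1) and circle(M, 32.8). With |RM| = 43.1, the foot of the radical line on RM is 19.6 from R and the perpendicular offset is √(30.1² − 19.6²) = 22.9. Taking the left-of-RM solution: Q = (29.4, 30.9).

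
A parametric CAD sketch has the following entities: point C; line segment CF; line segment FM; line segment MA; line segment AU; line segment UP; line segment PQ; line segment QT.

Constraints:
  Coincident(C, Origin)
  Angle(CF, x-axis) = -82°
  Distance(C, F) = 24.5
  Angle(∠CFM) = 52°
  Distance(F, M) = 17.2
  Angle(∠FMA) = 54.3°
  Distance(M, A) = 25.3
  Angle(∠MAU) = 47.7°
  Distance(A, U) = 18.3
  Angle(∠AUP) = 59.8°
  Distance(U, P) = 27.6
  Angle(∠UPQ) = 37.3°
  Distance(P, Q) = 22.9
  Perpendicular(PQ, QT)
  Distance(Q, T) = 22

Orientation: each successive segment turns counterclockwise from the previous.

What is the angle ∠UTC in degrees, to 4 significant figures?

12.54°

C is at the origin; CF runs at -82.0° with length 24.5, so F = (3.410, -24.26). ∠CFM = 52.0° gives FM at 46.00° from the x-axis; with |FM| = 17.2, M = (15.36, -11.89). ∠FMA = 54.3° gives MA at 171.7° from the x-axis; with |MA| = 25.3, A = (-9.677, -8.237). ∠MAU = 47.7° gives AU at -56.00° from the x-axis; with |AU| = 18.3, U = (0.5561, -23.41). ∠AUP = 59.8° gives UP at 64.20° from the x-axis; with |UP| = 27.6, P = (12.57, 1.441). ∠UPQ = 37.3° gives PQ at -153.1° from the x-axis; with |PQ| = 22.9, Q = (-7.854, -8.920). The perpendicularity gives QT at right angles to PQ, so QT runs at -63.10°; with |QT| = 22.0, T = (2.100, -28.54). Then cos ∠UTC = TU·TC / (|TU||TC|), giving 12.54°.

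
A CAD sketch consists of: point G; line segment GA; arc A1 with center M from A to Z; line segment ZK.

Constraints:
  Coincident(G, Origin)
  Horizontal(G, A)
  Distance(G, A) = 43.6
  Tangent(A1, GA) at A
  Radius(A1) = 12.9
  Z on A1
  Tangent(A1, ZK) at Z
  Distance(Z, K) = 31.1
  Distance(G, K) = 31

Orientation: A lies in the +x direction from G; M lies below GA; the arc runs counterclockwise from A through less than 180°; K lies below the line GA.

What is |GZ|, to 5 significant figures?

34.150

Checks: |MZ| = 12.90 ✓; ∠(MZ, ZK) = 90.00° ✓; |ZK| = 31.10 ✓; |GK| = 31.00 ✓.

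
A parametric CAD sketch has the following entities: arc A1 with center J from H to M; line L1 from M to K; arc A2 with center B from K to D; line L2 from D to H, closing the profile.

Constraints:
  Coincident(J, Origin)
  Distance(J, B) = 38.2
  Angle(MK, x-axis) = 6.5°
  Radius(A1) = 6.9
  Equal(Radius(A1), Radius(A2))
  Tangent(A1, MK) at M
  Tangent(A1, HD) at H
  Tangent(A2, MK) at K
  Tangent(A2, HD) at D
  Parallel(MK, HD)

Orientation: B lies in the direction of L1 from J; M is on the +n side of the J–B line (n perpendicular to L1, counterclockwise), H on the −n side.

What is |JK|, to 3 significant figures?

38.8

The slot axis is L1's direction at 6.5°, so u = (cos 6.5°, sin 6.5°) = (0.994, 0.113) and n = (−sin 6.5°, cos 6.5°) = (-0.113, 0.994). J is at the origin and B lies 38.2 along u from J, so B = 38.2·u = (38.0, 4.32). Tangency of A1 to both parallel lines with radius 6.9 puts M and H at J ± 6.9·n: M = (-0.781, 6.86), H = (0.781, -6.86). Equal radii place K and D the same way about B: K = B + 6.9·n = (37.2, 11.2), D = B − 6.9·n = (38.7, -2.53). Then |JK| = |K − J| = 38.8.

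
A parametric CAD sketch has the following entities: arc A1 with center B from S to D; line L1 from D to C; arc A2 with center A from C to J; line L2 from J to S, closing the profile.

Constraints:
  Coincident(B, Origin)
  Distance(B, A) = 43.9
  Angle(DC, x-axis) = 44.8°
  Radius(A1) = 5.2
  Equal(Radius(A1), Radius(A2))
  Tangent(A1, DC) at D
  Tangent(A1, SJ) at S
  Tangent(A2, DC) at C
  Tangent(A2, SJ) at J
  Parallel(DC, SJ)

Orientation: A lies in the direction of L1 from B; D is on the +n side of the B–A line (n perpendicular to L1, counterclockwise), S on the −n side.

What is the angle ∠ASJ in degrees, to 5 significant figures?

6.7553°

The slot axis is L1's direction at 44.8°, so u = (cos 44.8°, sin 44.8°) = (0.70957, 0.70463) and n = (−sin 44.8°, cos 44.8°) = (-0.70463, 0.70957). B is at the origin and A lies 43.9 along u from B, so A = 43.9·u = (31.150, 30.933). Tangency of A1 to both parallel lines with radius 5.2 puts D and S at B ± 5.2·n: D = (-3.6641, 3.6898), S = (3.6641, -3.6898). Equal radii place C and J the same way about A: C = A + 5.2·n = (27.486, 34.623), J = A − 5.2·n = (34.814, 27.244). Then cos ∠ASJ = SA·SJ / (|SA||SJ|), giving 6.7553°.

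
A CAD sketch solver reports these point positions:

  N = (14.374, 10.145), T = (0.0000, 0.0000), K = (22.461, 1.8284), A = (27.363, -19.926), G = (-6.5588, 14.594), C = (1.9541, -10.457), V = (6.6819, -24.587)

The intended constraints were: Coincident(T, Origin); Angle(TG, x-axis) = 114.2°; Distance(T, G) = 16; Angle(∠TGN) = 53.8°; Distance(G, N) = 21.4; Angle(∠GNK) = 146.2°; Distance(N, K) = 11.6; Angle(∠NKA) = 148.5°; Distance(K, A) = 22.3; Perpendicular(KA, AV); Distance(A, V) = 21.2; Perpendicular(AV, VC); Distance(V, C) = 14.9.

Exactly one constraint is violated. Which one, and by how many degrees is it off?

Perpendicular(AV, VC) — off by 5.80°.

T = (0.00, 0.00) ✓; TG at 114.2° ✓; |TG| = 16.00 ✓; ∠TGN = 53.80° ✓; |GN| = 21.40 ✓; ∠GNK = 146.2° ✓; |NK| = 11.60 ✓; ∠NKA = 148.5° ✓; |KA| = 22.30 ✓; ∠(KA, AV) = 90.00° ✓; |AV| = 21.20 ✓; ∠(AV, VC) = 84.20° ✗; |VC| = 14.90 ✓.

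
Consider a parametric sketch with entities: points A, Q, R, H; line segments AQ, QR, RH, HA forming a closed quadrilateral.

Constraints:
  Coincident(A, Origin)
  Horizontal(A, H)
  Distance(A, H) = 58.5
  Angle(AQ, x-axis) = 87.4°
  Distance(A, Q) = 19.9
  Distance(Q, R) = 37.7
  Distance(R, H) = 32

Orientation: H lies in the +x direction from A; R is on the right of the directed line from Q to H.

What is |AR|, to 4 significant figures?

28.18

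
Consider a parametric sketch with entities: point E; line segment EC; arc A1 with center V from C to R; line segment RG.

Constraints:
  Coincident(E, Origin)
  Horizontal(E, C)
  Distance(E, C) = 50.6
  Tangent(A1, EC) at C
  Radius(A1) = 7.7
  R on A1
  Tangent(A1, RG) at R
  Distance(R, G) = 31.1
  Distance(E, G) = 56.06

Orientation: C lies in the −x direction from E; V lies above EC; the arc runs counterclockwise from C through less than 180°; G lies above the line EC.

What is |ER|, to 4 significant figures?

43.52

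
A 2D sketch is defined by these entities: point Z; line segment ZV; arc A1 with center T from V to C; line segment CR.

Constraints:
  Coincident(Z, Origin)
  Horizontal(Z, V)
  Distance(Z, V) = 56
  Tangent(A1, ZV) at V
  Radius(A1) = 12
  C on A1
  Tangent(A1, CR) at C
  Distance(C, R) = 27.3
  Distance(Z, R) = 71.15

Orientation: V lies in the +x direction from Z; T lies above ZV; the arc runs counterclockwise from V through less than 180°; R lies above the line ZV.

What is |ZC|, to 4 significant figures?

69.16

Z is at the origin; ZV is horizontal with |ZV| = 56.0 and V on the +x side, so V = (56.00, 0.000). Since A1 is tangent to ZV there, TV ⟂ ZV, so T = V + (0, 12) = (56.00, 12.00). Since TC ⟂ CR (tangency), |TR| = √(12.0² + 27.3²) = 29.82 regardless of where C sits on A1. So R lies on both circle(Z, 71.15) and circle(T, 29.82); the above-ZV intersection is R = (57.59, 41.78). C is the foot of the tangent from R: C = (67.23, 16.24).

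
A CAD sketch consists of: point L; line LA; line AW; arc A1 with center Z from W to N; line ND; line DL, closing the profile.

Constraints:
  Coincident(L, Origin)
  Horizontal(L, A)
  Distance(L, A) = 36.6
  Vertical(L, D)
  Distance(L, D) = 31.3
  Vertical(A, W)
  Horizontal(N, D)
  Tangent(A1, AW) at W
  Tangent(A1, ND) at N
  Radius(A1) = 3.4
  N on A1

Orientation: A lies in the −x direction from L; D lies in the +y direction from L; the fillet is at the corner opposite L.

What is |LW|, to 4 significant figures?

46.02

The virtual corner opposite L is at (-36.60, 31.30). Since A1 is tangent to AW there, ZW ⟂ AW and A1 meets ND tangentially, so ZN is at right angles to ND, with radius 3.4, so the center Z sits 3.4 in from both sides at Z = (-33.20, 27.90). That places the tangent points at W = (-36.60, 27.90) on AW and N = (-33.20, 31.30) on ND. Then |LW| = |W − L| = 46.02.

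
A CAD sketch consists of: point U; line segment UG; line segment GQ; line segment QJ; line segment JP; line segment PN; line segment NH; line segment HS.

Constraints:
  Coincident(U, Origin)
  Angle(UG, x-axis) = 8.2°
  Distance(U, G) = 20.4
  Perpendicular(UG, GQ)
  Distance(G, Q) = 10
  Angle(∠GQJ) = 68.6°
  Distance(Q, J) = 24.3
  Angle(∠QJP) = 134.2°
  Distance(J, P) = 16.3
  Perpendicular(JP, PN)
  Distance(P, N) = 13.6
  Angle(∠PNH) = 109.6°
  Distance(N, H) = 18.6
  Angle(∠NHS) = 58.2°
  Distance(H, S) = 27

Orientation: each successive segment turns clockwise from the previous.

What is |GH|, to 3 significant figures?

6.66

U is at the origin; UG runs at 8.2° with length 20.4, so G = (20.2, 2.91). UG is perpendicular to GQ, so GQ runs at -81.8°; with |GQ| = 10.0, Q = (21.6, -6.99). ∠GQJ = 68.6° gives QJ at 167° from the x-axis; with |QJ| = 24.3, J = (-2.04, -1.44). ∠QJP = 134.2° gives JP at 121° from the x-axis; with |JP| = 16.3, P = (-10.4, 12.5). The perpendicularity gives PN at right angles to JP, so PN runs at 31.0°; with |PN| = 13.6, N = (1.22, 19.5). ∠PNH = 109.6° gives NH at -39.4° from the x-axis; with |NH| = 18.6, H = (15.6, 7.73). Then |GH| = |H − G| = 6.66.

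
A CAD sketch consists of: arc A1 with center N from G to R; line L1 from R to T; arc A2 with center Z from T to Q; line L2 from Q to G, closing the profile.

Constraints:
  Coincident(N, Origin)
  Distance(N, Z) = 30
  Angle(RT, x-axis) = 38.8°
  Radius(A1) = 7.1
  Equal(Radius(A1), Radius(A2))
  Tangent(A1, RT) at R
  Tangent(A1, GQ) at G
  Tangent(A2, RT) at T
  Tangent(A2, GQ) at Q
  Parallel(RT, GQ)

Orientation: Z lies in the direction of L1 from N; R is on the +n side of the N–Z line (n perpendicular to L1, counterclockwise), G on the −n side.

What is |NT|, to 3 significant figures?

30.8

Tangency of A1 to both parallel lines with radius 7.1 puts R and G at N ± 7.1·n: R = (-4.45, 5.53), G = (4.45, -5.53). Equal radii place T and Q the same way about Z: T = Z + 7.1·n = (18.9, 24.3), Q = Z − 7.1·n = (27.8, 13.3). Then |NT| = |T − N| = 30.8.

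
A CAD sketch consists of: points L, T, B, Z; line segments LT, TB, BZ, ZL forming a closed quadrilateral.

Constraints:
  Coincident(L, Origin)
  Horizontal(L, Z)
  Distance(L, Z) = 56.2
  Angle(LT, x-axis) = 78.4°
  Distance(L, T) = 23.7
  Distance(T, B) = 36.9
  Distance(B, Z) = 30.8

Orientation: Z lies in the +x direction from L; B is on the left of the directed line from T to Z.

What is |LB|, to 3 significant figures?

49.5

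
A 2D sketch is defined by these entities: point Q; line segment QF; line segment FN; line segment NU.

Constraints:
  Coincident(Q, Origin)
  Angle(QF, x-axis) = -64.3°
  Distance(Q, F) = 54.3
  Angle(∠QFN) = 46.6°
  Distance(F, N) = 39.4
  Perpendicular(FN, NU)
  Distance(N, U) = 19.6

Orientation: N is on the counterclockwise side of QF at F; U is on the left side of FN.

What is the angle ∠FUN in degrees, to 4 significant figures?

63.55°

∠QFN = 46.6°, so FN runs at -64.3° + (180° − 46.6°) = 69.10° from the x-axis; with |FN| = 39.4, N = F + 39.4·(cos 69.10°, sin 69.10°) = (37.60, -12.12). The perpendicularity gives NU at right angles to FN; with |NU| = 19.6 on the left of FN, U = N + 19.6·(-0.9342, 0.3567) = (19.29, -5.129). Then cos ∠FUN = UF·UN / (|UF||UN|), giving 63.55°.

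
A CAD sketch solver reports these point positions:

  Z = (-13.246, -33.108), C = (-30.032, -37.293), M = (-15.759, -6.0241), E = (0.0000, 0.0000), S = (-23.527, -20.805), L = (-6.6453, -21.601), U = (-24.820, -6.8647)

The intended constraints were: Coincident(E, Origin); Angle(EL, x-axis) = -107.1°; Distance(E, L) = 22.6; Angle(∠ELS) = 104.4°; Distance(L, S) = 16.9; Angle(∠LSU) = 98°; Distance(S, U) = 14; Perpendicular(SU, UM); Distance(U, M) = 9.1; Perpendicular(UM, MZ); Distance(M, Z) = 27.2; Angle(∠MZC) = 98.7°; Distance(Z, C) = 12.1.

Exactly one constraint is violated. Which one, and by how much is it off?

Distance(Z, C) = 12.1 — off by 5.20.

E = (0.00, 0.00) ✓; EL at -107.1° ✓; |EL| = 22.60 ✓; ∠ELS = 104.4° ✓; |LS| = 16.90 ✓; ∠LSU = 98.00° ✓; |SU| = 14.00 ✓; ∠(SU, UM) = 90.00° ✓; |UM| = 9.100 ✓; ∠(UM, MZ) = 90.00° ✓; |MZ| = 27.20 ✓; ∠MZC = 98.70° ✓; |ZC| = 17.30 ✗.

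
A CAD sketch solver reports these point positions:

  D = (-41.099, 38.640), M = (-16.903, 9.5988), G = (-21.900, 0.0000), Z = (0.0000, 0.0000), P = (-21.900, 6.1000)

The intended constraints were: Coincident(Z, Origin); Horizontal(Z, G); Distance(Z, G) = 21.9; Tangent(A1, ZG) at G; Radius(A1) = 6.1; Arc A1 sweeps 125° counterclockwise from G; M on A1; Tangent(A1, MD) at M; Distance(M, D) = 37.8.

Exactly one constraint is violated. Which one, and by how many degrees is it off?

Tangent(A1, MD) at M — off by 4.80°.

Z = (0.00, 0.00) ✓; Z.y = 0.00, G.y = 0.00 ✓; |ZG| = 21.90 ✓; ∠(PG, GZ) = 90.00° ✓; |PG| = 6.100 ✓; bearing(P→M) − bearing(P→G) = 125.0° ✓; |PM| = 6.100 ✓; ∠(PM, MD) = 85.20° ✗; |MD| = 37.80 ✓.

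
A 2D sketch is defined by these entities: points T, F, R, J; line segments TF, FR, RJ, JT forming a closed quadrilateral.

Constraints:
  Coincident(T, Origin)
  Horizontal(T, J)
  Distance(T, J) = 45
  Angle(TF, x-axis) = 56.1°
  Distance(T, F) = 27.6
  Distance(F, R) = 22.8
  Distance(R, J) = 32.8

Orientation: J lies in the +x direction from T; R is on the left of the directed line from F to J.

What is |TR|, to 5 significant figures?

48.280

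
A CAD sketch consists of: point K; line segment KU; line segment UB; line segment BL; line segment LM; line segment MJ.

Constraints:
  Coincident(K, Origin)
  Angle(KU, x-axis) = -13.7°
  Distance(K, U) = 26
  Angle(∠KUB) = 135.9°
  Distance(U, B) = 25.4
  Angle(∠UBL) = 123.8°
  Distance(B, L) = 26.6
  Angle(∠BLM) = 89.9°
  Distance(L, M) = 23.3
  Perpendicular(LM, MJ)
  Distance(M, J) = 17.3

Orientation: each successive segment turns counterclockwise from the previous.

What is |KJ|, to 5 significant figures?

29.994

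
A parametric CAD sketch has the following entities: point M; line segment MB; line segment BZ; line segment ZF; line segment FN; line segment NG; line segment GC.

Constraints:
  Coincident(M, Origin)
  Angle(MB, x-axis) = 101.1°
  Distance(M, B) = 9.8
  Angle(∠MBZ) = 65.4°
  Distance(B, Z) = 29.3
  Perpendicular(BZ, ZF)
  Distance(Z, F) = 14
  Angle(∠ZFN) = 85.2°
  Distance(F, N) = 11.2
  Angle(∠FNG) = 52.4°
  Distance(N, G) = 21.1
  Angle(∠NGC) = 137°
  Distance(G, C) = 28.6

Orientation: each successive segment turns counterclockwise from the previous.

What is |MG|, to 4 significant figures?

30.51

M is at the origin; MB runs at 101.1° with length 9.8, so B = (-1.887, 9.617). ∠MBZ = 65.4° gives BZ at -144.3° from the x-axis; with |BZ| = 29.3, Z = (-25.68, -7.481). BZ is perpendicular to ZF, so ZF runs at -54.30°; with |ZF| = 14.0, F = (-17.51, -18.85). ∠ZFN = 85.2° gives FN at 40.50° from the x-axis; with |FN| = 11.2, N = (-8.995, -11.58). ∠FNG = 52.4° gives NG at 168.1° from the x-axis; with |NG| = 21.1, G = (-29.64, -7.226). Then |MG| = |G − M| = 30.51.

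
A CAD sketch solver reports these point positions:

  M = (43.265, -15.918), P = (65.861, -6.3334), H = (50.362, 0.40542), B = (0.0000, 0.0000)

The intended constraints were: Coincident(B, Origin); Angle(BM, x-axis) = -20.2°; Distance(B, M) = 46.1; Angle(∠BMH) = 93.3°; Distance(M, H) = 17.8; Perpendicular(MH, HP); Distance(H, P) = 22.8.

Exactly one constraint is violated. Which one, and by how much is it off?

Distance(H, P) = 22.8 — off by 5.90.

B = (0.00, 0.00) ✓; BM at -20.20° ✓; |BM| = 46.10 ✓; ∠BMH = 93.30° ✓; |MH| = 17.80 ✓; ∠(MH, HP) = 90.00° ✓; |HP| = 16.90 ✗.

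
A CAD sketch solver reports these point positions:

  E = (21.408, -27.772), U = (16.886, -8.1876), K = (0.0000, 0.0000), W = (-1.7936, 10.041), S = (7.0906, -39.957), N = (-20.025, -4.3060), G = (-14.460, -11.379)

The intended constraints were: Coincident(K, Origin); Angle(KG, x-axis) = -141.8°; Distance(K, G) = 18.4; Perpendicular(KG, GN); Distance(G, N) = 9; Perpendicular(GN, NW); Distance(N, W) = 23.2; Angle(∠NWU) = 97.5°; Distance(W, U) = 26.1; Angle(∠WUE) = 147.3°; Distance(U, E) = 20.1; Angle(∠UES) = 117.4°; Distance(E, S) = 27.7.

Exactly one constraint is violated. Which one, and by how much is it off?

Distance(E, S) = 27.7 — off by 8.90.

K = (0.00, 0.00) ✓; KG at -141.8° ✓; |KG| = 18.40 ✓; ∠(KG, GN) = 90.00° ✓; |GN| = 9.000 ✓; ∠(GN, NW) = 89.99° ✓; |NW| = 23.20 ✓; ∠NWU = 97.50° ✓; |WU| = 26.10 ✓; ∠WUE = 147.3° ✓; |UE| = 20.10 ✓; ∠UES = 117.4° ✓; |ES| = 18.80 ✗.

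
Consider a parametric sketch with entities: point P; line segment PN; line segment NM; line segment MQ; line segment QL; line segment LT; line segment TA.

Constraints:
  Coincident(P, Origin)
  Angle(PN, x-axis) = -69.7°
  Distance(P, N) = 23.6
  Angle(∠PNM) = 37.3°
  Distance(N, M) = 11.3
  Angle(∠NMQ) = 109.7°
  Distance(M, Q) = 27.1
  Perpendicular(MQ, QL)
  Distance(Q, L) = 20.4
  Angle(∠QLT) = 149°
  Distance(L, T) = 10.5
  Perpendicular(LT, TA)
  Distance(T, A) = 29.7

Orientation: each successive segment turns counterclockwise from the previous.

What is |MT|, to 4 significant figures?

36.54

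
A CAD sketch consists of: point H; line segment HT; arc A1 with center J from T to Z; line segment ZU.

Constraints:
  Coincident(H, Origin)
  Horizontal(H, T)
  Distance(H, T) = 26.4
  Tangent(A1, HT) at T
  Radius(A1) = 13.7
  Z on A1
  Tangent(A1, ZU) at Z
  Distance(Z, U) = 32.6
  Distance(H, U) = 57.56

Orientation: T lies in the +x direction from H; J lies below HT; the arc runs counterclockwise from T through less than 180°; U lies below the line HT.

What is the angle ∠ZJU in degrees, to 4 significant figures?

67.21°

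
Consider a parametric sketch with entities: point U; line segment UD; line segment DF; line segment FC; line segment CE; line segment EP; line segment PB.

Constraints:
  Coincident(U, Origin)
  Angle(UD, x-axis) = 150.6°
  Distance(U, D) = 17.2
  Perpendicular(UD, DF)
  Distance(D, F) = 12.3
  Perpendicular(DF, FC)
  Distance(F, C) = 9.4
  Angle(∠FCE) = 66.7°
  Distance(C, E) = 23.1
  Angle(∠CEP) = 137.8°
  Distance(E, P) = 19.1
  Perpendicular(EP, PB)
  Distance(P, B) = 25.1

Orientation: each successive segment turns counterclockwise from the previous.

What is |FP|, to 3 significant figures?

33.8

∠FCE = 66.7° gives CE at 83.9° from the x-axis; with |CE| = 23.1, E = (-10.4, 16.1). ∠CEP = 137.8° gives EP at 126° from the x-axis; with |EP| = 19.1, P = (-21.6, 31.5). Then |FP| = |P − F| = 33.8.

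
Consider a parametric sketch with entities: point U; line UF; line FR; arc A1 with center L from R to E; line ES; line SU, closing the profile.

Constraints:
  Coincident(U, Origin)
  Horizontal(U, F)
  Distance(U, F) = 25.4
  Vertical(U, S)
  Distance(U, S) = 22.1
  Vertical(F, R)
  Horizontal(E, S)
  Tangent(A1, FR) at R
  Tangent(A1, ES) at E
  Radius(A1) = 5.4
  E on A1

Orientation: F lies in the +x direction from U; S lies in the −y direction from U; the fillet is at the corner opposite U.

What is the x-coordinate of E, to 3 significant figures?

20.0

The virtual corner opposite U is at (25.4, -22.1). The tangent condition forces LR to be normal to FR and the tangent condition forces LE to be normal to ES, with radius 5.4, so the center L sits 5.4 in from both sides at L = (20.0, -16.7). That places the tangent points at R = (25.4, -16.7) on FR and E = (20.0, -22.1) on ES. So E.x = 20.0.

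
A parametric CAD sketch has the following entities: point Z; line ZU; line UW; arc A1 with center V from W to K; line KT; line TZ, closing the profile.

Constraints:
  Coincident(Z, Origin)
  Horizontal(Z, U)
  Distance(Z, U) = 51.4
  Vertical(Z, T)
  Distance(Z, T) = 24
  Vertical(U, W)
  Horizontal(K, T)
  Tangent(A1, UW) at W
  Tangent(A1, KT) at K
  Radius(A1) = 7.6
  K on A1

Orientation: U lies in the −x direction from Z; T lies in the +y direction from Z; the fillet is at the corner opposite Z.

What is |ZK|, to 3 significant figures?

49.9

Z is at the origin; Z and U share the same y with |ZU| = 51.4 and U on the −x side, so U = (-51.4, 0.00). Z and T share the same x with |ZT| = 24.0 and T on the +y side, so T = (0.00, 24.0). The virtual corner opposite Z is at (-51.4, 24.0). Tangency of A1 to UW means the radius VW is perpendicular to UW and A1 meets KT tangentially, so VK is at right angles to KT, with radius 7.6, so the center V sits 7.6 in from both sides at V = (-43.8, 16.4). That places the tangent points at W = (-51.4, 16.4) on UW and K = (-43.8, 24.0) on KT. Then |ZK| = |K − Z| = 49.9.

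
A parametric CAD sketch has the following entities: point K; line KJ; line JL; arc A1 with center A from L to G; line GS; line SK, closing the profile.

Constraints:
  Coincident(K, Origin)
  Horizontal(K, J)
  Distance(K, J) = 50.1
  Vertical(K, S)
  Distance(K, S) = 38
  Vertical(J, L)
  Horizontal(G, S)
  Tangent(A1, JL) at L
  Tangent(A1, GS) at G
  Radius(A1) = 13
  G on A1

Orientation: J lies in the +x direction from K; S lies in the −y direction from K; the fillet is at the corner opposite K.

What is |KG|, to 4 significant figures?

53.11

K is at the origin; KJ is horizontal with |KJ| = 50.1 and J on the +x side, so J = (50.10, 0.000). KS is vertical with |KS| = 38.0 and S on the −y side, so S = (0.000, -38.00). The virtual corner opposite K is at (50.10, -38.00). Since A1 is tangent to JL there, AL ⟂ JL and tangency of A1 to GS means the radius AG is perpendicular to GS, with radius 13.0, so the center A sits 13.0 in from both sides at A = (37.10, -25.00). That places the tangent points at L = (50.10, -25.00) on JL and G = (37.10, -38.00) on GS. Then |KG| = |G − K| = 53.11.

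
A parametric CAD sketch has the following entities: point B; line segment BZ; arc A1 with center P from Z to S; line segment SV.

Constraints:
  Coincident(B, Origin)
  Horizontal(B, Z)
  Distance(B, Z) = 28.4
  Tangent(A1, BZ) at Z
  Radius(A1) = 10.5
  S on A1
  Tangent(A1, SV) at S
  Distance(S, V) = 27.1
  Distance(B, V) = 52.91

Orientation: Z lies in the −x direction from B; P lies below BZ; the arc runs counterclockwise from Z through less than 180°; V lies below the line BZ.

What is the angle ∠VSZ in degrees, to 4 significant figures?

132.3°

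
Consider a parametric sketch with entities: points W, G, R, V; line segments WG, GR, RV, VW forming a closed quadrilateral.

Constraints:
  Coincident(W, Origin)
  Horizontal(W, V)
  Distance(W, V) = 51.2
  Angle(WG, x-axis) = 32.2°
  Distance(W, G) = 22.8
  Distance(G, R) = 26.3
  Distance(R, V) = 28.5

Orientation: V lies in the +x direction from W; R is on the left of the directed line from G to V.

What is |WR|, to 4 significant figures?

49.10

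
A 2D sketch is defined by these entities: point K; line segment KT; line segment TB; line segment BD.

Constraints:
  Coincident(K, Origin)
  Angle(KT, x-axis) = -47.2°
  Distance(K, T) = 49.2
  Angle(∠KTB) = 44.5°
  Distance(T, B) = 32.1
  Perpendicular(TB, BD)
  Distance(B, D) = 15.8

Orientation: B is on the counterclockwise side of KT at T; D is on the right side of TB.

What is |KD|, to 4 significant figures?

50.37

∠KTB = 44.5°, so TB runs at -47.2° + (180° − 44.5°) = 88.30° from the x-axis; with |TB| = 32.1, B = T + 32.1·(cos 88.30°, sin 88.30°) = (34.38, -4.014). TB ⟂ BD; with |BD| = 15.8 on the right of TB, D = B + 15.8·(0.9996, -0.02967) = (50.17, -4.482). Then |KD| = |D − K| = 50.37.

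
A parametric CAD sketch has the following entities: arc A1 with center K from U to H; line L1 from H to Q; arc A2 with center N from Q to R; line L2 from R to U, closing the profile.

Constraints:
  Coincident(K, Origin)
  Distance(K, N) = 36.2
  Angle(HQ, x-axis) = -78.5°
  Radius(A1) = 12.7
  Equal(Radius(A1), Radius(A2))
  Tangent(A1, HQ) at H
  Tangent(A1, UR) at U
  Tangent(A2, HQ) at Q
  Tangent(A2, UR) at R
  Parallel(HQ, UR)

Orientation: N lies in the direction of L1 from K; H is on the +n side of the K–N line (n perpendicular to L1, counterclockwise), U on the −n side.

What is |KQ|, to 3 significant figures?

38.4

The slot axis is L1's direction at -78.5°, so u = (cos -78.5°, sin -78.5°) = (0.199, -0.980) and n = (−sin -78.5°, cos -78.5°) = (0.980, 0.199). K is at the origin and N lies 36.2 along u from K, so N = 36.2·u = (7.22, -35.5). Tangency of A1 to both parallel lines with radius 12.7 puts H and U at K ± 12.7·n: H = (12.4, 2.53), U = (-12.4, -2.53). Equal radii place Q and R the same way about N: Q = N + 12.7·n = (19.7, -32.9), R = N − 12.7·n = (-5.23, -38.0). Then |KQ| = |Q − K| = 38.4.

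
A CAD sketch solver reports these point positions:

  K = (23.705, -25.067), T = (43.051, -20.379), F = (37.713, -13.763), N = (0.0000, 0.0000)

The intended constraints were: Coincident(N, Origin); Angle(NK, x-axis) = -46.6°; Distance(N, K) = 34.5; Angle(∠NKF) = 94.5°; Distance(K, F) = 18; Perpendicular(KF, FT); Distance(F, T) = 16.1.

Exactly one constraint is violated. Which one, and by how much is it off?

Distance(F, T) = 16.1 — off by 7.60.

N = (0.00, 0.00) ✓; NK at -46.60° ✓; |NK| = 34.50 ✓; ∠NKF = 94.50° ✓; |KF| = 18.00 ✓; ∠(KF, FT) = 90.00° ✓; |FT| = 8.501 ✗.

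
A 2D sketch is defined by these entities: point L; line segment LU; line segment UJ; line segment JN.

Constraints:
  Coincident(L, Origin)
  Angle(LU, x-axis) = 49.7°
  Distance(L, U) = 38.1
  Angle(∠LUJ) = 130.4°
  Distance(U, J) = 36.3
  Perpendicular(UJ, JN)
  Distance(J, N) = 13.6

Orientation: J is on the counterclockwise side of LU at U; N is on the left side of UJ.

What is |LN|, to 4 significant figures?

62.91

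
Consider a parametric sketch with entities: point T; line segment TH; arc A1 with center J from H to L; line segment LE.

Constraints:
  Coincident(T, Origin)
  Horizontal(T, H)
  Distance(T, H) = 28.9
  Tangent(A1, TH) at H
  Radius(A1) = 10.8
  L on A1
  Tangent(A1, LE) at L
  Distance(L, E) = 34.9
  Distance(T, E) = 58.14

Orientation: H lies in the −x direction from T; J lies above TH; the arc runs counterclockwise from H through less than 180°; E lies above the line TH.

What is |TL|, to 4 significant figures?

24.65

T is at the origin; TH is horizontal with |TH| = 28.9 and H on the −x side, so H = (-28.90, 0.000). Since A1 is tangent to TH there, JH ⟂ TH, so J = H + (0, 10.8) = (-28.90, 10.80). Since JL ⟂ LE (tangency), |JE| = √(10.8² + 34.9²) = 36.53 regardless of where L sits on A1. So E lies on both circle(T, 58.14) and circle(J, 36.53); the above-TH intersection is E = (-34.32, 46.93). L is the foot of the tangent from E: L = (-19.17, 15.49).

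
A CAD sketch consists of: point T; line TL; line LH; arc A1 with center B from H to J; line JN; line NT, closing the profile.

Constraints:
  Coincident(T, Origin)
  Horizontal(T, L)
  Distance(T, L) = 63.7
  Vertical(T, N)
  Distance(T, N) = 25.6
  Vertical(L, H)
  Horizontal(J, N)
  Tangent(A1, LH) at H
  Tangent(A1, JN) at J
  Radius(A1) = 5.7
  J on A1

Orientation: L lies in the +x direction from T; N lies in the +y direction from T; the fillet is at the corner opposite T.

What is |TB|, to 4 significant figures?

61.32

T is at the origin; TL is horizontal with |TL| = 63.7 and L on the +x side, so L = (63.70, 0.000). T and N share the same x with |TN| = 25.6 and N on the +y side, so N = (0.000, 25.60). The virtual corner opposite T is at (63.70, 25.60). Since A1 is tangent to LH there, BH ⟂ LH and the tangent condition forces BJ to be normal to JN, with radius 5.7, so the center B sits 5.7 in from both sides at B = (58.00, 19.90). Then |TB| = |B − T| = 61.32.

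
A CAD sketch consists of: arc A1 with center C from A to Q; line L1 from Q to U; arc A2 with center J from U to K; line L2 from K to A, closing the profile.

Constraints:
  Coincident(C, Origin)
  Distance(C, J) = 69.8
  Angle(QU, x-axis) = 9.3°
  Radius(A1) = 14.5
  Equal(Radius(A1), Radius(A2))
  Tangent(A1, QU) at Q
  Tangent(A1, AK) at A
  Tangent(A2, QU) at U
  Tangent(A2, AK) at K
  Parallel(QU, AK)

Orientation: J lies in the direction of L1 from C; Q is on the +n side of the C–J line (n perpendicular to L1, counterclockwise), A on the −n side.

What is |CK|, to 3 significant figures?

71.3

The slot axis is L1's direction at 9.3°, so u = (cos 9.3°, sin 9.3°) = (0.987, 0.162) and n = (−sin 9.3°, cos 9.3°) = (-0.162, 0.987). C is at the origin and J lies 69.8 along u from C, so J = 69.8·u = (68.9, 11.3). Tangency of A1 to both parallel lines with radius 14.5 puts Q and A at C ± 14.5·n: Q = (-2.34, 14.3), A = (2.34, -14.3). Equal radii place U and K the same way about J: U = J + 14.5·n = (66.5, 25.6), K = J − 14.5·n = (71.2, -3.03). Then |CK| = |K − C| = 71.3.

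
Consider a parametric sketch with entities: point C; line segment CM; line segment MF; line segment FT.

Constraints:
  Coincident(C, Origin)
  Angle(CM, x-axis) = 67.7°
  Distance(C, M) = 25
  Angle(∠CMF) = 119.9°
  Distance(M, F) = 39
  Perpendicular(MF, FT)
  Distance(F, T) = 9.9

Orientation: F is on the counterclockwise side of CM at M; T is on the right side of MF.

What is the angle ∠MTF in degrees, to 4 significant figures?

75.76°

C is at the origin; CM runs at 67.7° with length 25.0, so M = 25.0·(cos 67.7°, sin 67.7°) = (9.486, 23.13). ∠CMF = 119.9°, so MF runs at 67.7° + (180° − 119.9°) = 127.8° from the x-axis; with |MF| = 39.0, F = M + 39.0·(cos 127.8°, sin 127.8°) = (-14.42, 53.95). MF ⟂ FT; with |FT| = 9.9 on the right of MF, T = F + 9.9·(0.7902, 0.6129) = (-6.594, 60.01). Then cos ∠MTF = TM·TF / (|TM||TF|), giving 75.76°.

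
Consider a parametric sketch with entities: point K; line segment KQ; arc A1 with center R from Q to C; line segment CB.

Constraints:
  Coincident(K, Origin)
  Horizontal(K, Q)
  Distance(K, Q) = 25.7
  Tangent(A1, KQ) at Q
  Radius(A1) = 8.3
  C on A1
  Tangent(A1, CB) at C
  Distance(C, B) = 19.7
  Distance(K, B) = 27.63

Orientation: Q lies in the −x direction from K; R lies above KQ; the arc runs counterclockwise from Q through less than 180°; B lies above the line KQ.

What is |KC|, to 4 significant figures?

18.71

K is at the origin; K and Q share the same y with |KQ| = 25.7 and Q on the −x side, so Q = (-25.70, 0.000). Tangency of A1 to KQ means the radius RQ is perpendicular to KQ, so R = Q + (0, 8.3) = (-25.70, 8.300). Since RC ⟂ CB (tangency), |RB| = √(8.3² + 19.7²) = 21.38 regardless of where C sits on A1. So B lies on both circle(K, 27.63) and circle(R, 21.38); the above-KQ intersection is B = (-12.14, 24.82). C is the foot of the tangent from B: C = (-17.74, 5.937).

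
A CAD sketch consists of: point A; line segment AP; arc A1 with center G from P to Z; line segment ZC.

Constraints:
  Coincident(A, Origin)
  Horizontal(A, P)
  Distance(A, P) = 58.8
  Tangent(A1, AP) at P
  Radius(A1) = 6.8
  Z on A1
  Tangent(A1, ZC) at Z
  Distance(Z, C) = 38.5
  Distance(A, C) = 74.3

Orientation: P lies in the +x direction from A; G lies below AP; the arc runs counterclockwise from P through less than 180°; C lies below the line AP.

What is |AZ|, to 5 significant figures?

52.691

A is at the origin; AP is horizontal with |AP| = 58.8 and P on the +x side, so P = (58.800, 0.0000). Since A1 is tangent to AP there, GP ⟂ AP, so G = P + (0, -6.8) = (58.800, -6.8000). Since GZ ⟂ ZC (tangency), |GC| = √(6.8² + 38.5²) = 39.096 regardless of where Z sits on A1. So C lies on both circle(A, 74.3) and circle(G, 39.096); the below-AP intersection is C = (58.431, -45.894). Z is the foot of the tangent from C: Z = (52.093, -7.9195).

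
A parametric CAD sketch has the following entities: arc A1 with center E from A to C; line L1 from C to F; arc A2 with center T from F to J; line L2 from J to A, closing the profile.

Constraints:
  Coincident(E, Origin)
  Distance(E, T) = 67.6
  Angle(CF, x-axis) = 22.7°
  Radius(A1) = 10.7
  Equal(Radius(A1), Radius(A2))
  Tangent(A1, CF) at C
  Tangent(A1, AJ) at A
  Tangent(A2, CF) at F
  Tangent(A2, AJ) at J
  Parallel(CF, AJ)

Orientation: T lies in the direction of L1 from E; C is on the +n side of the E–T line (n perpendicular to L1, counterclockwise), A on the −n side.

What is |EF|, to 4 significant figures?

68.44

Tangency of A1 to both parallel lines with radius 10.7 puts C and A at E ± 10.7·n: C = (-4.129, 9.871), A = (4.129, -9.871). Equal radii place F and J the same way about T: F = T + 10.7·n = (58.23, 35.96), J = T − 10.7·n = (66.49, 16.22). Then |EF| = |F − E| = 68.44.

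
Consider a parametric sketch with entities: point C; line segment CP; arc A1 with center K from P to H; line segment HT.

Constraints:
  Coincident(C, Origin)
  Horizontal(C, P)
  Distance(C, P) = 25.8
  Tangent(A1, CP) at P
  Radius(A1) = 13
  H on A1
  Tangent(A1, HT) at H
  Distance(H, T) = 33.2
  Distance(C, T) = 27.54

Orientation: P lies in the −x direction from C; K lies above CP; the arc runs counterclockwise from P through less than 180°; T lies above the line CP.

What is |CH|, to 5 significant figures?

17.188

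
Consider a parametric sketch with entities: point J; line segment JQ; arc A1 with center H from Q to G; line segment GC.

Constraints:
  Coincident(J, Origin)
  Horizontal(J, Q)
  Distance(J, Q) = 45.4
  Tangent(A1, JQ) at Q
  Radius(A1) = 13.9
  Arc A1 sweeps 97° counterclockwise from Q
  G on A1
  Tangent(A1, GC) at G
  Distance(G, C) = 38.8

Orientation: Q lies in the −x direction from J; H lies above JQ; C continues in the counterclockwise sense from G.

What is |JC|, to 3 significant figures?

65.2

J is at the origin; JQ is horizontal with |JQ| = 45.4 and Q on the −x side, so Q = (-45.4, 0.00). The tangent condition forces HQ to be normal to JQ, so H = Q + (0, 13.9) = (-45.4, 13.9). On A1, Q sits at bearing -90° from H; a 97° counterclockwise sweep puts G at bearing 7°, so G = H + 13.9·(cos 7°, sin 7°) = (-31.6, 15.6). A1 meets GC tangentially, so HG is at right angles to GC, so GC runs along (−sin 7°, cos 7°); with |GC| = 38.8, C = (-36.3, 54.1). Then |JC| = |C − J| = 65.2.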